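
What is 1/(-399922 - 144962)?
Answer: -1/544884 ≈ -1.8353e-6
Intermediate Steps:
1/(-399922 - 144962) = 1/(-544884) = -1/544884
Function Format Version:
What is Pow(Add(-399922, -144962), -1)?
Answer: Rational(-1, 544884) ≈ -1.8353e-6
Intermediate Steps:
Pow(Add(-399922, -144962), -1) = Pow(-544884, -1) = Rational(-1, 544884)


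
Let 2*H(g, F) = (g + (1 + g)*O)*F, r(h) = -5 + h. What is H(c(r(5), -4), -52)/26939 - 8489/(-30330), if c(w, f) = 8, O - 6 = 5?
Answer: 144307111/817059870 ≈ 0.17662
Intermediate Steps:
O = 11 (O = 6 + 5 = 11)
H(g, F) = F*(11 + 12*g)/2 (H(g, F) = ((g + (1 + g)*11)*F)/2 = ((g + (11 + 11*g))*F)/2 = ((11 + 12*g)*F)/2 = (F*(11 + 12*g))/2 = F*(11 + 12*g)/2)
H(c(r(5), -4), -52)/26939 - 8489/(-30330) = ((½)*(-52)*(11 + 12*8))/26939 - 8489/(-30330) = ((½)*(-52)*(11 + 96))*(1/26939) - 8489*(-1/30330) = ((½)*(-52)*107)*(1/26939) + 8489/30330 = -2782*1/26939 + 8489/30330 = -2782/26939 + 8489/30330 = 144307111/817059870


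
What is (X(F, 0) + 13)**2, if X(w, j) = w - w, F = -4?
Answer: 169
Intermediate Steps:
X(w, j) = 0
(X(F, 0) + 13)**2 = (0 + 13)**2 = 13**2 = 169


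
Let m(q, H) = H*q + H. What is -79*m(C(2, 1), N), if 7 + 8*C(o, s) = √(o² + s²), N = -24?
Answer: 237 + 237*√5 ≈ 766.95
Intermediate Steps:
C(o, s) = -7/8 + √(o² + s²)/8
m(q, H) = H + H*q
-79*m(C(2, 1), N) = -(-1896)*(1 + (-7/8 + √(2² + 1²)/8)) = -(-1896)*(1 + (-7/8 + √(4 + 1)/8)) = -(-1896)*(1 + (-7/8 + √5/8)) = -(-1896)*(⅛ + √5/8) = -79*(-3 - 3*√5) = 237 + 237*√5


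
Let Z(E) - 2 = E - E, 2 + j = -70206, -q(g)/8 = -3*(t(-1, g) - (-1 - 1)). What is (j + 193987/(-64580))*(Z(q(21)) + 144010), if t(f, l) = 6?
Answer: -163245761251881/16145 ≈ -1.0111e+10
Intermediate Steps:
q(g) = 192 (q(g) = -(-24)*(6 - (-1 - 1)) = -(-24)*(6 - 1*(-2)) = -(-24)*(6 + 2) = -(-24)*8 = -8*(-24) = 192)
j = -70208 (j = -2 - 70206 = -70208)
Z(E) = 2 (Z(E) = 2 + (E - E) = 2 + 0 = 2)
(j + 193987/(-64580))*(Z(q(21)) + 144010) = (-70208 + 193987/(-64580))*(2 + 144010) = (-70208 + 193987*(-1/64580))*144012 = (-70208 - 193987/64580)*144012 = -4534226627/64580*144012 = -163245761251881/16145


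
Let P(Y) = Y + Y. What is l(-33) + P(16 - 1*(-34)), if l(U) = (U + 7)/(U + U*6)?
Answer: 23126/231 ≈ 100.11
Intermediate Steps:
P(Y) = 2*Y
l(U) = (7 + U)/(7*U) (l(U) = (7 + U)/(U + 6*U) = (7 + U)/((7*U)) = (7 + U)*(1/(7*U)) = (7 + U)/(7*U))
l(-33) + P(16 - 1*(-34)) = (1/7)*(7 - 33)/(-33) + 2*(16 - 1*(-34)) = (1/7)*(-1/33)*(-26) + 2*(16 + 34) = 26/231 + 2*50 = 26/231 + 100 = 23126/231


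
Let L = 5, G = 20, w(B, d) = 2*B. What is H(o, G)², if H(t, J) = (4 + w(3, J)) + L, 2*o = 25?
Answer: 225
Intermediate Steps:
o = 25/2 (o = (½)*25 = 25/2 ≈ 12.500)
H(t, J) = 15 (H(t, J) = (4 + 2*3) + 5 = (4 + 6) + 5 = 10 + 5 = 15)
H(o, G)² = 15² = 225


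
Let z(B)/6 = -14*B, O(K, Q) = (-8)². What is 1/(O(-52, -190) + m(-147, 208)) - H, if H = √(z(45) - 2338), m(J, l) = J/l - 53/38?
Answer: 3952/244623 - I*√6118 ≈ 0.016155 - 78.218*I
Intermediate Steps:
O(K, Q) = 64
z(B) = -84*B (z(B) = 6*(-14*B) = -84*B)
m(J, l) = -53/38 + J/l (m(J, l) = J/l - 53*1/38 = J/l - 53/38 = -53/38 + J/l)
H = I*√6118 (H = √(-84*45 - 2338) = √(-3780 - 2338) = √(-6118) = I*√6118 ≈ 78.218*I)
1/(O(-52, -190) + m(-147, 208)) - H = 1/(64 + (-53/38 - 147/208)) - I*√6118 = 1/(64 - 8305/3952) - I*√6118 = 1/(244623/3952) - I*√6118 = 3952/244623 - I*√6118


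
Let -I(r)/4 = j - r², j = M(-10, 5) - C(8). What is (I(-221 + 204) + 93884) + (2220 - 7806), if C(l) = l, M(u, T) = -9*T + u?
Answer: 89706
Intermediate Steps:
M(u, T) = u - 9*T
j = -63 (j = (-10 - 9*5) - 1*8 = (-10 - 45) - 8 = -55 - 8 = -63)
I(r) = 252 + 4*r² (I(r) = -4*(-63 - r²) = 252 + 4*r²)
(I(-221 + 204) + 93884) + (2220 - 7806) = ((252 + 4*(-221 + 204)²) + 93884) + (2220 - 7806) = ((252 + 4*(-17)²) + 93884) - 5586 = ((252 + 4*289) + 93884) - 5586 = ((252 + 1156) + 93884) - 5586 = (1408 + 93884) - 5586 = 95292 - 5586 = 89706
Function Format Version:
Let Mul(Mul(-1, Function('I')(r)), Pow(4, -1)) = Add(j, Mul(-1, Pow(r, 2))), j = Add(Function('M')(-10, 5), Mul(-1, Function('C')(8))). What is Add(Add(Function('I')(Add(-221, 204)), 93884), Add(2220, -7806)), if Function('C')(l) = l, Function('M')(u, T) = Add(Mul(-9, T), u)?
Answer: 89706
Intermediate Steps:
Function('M')(u, T) = Add(u, Mul(-9, T))
j = -63 (j = Add(Add(-10, Mul(-9, 5)), Mul(-1, 8)) = Add(Add(-10, -45), -8) = Add(-55, -8) = -63)
Function('I')(r) = Add(252, Mul(4, Pow(r, 2))) (Function('I')(r) = Mul(-4, Add(-63, Mul(-1, Pow(r, 2)))) = Add(252, Mul(4, Pow(r, 2))))
Add(Add(Function('I')(Add(-221, 204)), 93884), Add(2220, -7806)) = Add(Add(Add(252, Mul(4, Pow(Add(-221, 204), 2))), 93884), Add(2220, -7806)) = Add(Add(Add(252, Mul(4, Pow(-17, 2))), 93884), -5586) = Add(Add(Add(252, Mul(4, 289)), 93884), -5586) = Add(Add(Add(252, 1156), 93884), -5586) = Add(Add(1408, 93884), -5586) = Add(95292, -5586) = 89706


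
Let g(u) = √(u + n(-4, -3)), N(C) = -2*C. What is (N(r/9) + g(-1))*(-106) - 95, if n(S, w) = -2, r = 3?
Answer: -73/3 - 106*I*√3 ≈ -24.333 - 183.6*I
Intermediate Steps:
g(u) = √(-2 + u) (g(u) = √(u - 2) = √(-2 + u))
(N(r/9) + g(-1))*(-106) - 95 = (-6/9 + √(-2 - 1))*(-106) - 95 = (-6/9 + √(-3))*(-106) - 95 = (-2*⅓ + I*√3)*(-106) - 95 = (-⅔ + I*√3)*(-106) - 95 = (212/3 - 106*I*√3) - 95 = -73/3 - 106*I*√3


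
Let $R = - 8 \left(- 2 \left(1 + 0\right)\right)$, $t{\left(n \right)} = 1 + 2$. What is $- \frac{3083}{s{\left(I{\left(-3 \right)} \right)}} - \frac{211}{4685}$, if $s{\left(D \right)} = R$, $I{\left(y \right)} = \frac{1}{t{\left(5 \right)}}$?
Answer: $- \frac{14447231}{74960} \approx -192.73$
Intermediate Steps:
$t{\left(n \right)} = 3$
$I{\left(y \right)} = \frac{1}{3}$
$R = 16$ ($R = - 8 \left(\left(-2\right) 1\right) = \left(-8\right) \left(-2\right) = 16$)
$s{\left(D \right)} = 16$
$- \frac{3083}{s{\left(I{\left(-3 \right)} \right)}} - \frac{211}{4685} = - \frac{3083}{16} - \frac{211}{4685} = - \frac{14447231}{74960}$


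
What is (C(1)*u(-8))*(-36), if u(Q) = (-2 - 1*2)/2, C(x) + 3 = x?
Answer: -144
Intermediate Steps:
C(x) = -3 + x
u(Q) = -2 (u(Q) = (-2 - 2)*(1/2) = -4*1/2 = -2)
(C(1)*u(-8))*(-36) = ((-3 + 1)*(-2))*(-36) = -2*(-2)*(-36) = 4*(-36) = -144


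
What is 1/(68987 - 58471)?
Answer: 1/10516 ≈ 9.5093e-5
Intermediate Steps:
1/(68987 - 58471) = 1/10516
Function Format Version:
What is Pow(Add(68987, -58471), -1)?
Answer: Rational(1, 10516) ≈ 9.5093e-5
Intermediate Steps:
Pow(Add(68987, -58471), -1) = Pow(10516, -1) = Rational(1, 10516)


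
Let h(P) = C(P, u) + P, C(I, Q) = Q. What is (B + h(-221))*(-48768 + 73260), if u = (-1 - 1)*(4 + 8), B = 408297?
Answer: 9994009584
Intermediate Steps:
u = -24 (u = -2*12 = -24)
h(P) = -24 + P
(B + h(-221))*(-48768 + 73260) = (408297 + (-24 - 221))*(-48768 + 73260) = (408297 - 245)*24492 = 408052*24492 = 9994009584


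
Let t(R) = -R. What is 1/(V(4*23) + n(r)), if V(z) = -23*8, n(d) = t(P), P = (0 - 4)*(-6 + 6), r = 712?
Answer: -1/184 ≈ -0.0054348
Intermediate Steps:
P = 0 (P = -4*0 = 0)
n(d) = 0 (n(d) = -1*0 = 0)
V(z) = -184
1/(V(4*23) + n(r)) = 1/(-184 + 0) = 1/(-184) = -1/184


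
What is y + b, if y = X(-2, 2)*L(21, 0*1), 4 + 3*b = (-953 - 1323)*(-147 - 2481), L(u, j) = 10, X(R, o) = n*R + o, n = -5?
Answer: 5981684/3 ≈ 1.9939e+6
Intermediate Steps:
X(R, o) = o - 5*R (X(R, o) = -5*R + o = o - 5*R)
b = 5981324/3 (b = -4/3 + ((-953 - 1323)*(-147 - 2481))/3 = -4/3 + (-2276*(-2628))/3 = -4/3 + (1/3)*5981328 = -4/3 + 1993776 = 5981324/3 ≈ 1.9938e+6)
y = 120 (y = (2 - 5*(-2))*10 = (2 + 10)*10 = 12*10 = 120)
y + b = 120 + 5981324/3 = 5981684/3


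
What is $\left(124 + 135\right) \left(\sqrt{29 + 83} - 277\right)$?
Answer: $-71743 + 1036 \sqrt{7} \approx -69002.0$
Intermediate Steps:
$\left(124 + 135\right) \left(\sqrt{29 + 83} - 277\right) = 259 \left(\sqrt{112} - 277\right) = 259 \left(4 \sqrt{7} - 277\right) = 259 \left(-277 + 4 \sqrt{7}\right) = -71743 + 1036 \sqrt{7}$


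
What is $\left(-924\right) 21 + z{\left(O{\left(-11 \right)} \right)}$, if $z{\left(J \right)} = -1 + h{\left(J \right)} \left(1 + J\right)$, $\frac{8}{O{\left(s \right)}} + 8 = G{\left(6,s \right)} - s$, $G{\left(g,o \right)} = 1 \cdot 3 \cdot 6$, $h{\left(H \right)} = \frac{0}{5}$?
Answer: $-19405$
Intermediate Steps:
$h{\left(H \right)} = 0$ ($h{\left(H \right)} = 0 \cdot \frac{1}{5} = 0$)
$G{\left(g,o \right)} = 18$ ($G{\left(g,o \right)} = 3 \cdot 6 = 18$)
$O{\left(s \right)} = \frac{8}{10 - s}$ ($O{\left(s \right)} = \frac{8}{-8 - \left(-18 + s\right)} = \frac{8}{10 - s}$)
$z{\left(J \right)} = -1$ ($z{\left(J \right)} = -1 + 0 \left(1 + J\right) = -1 + 0 = -1$)
$\left(-924\right) 21 + z{\left(O{\left(-11 \right)} \right)} = \left(-924\right) 21 - 1 = -19404 - 1 = -19405$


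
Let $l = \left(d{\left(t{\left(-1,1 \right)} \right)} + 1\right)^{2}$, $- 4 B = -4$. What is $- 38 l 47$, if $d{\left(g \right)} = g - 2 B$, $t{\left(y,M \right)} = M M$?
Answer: $0$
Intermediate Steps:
$B = 1$ ($B = \left(- \frac{1}{4}\right) \left(-4\right) = 1$)
$t{\left(y,M \right)} = M^{2}$
$d{\left(g \right)} = -2 + g$ ($d{\left(g \right)} = g - 2 = -2 + g$)
$l = 0$ ($l = \left(\left(-2 + 1^{2}\right) + 1\right)^{2} = \left(\left(-2 + 1\right) + 1\right)^{2} = \left(-1 + 1\right)^{2} = 0^{2} = 0$)
$- 38 l 47 = \left(-38\right) 0 \cdot 47 = 0 \cdot 47 = 0$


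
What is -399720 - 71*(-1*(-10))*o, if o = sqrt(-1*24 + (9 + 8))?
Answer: -399720 - 710*I*sqrt(7) ≈ -3.9972e+5 - 1878.5*I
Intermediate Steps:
o = I*sqrt(7) (o = sqrt(-24 + 17) = sqrt(-7) = I*sqrt(7) ≈ 2.6458*I)
-399720 - 71*(-1*(-10))*o = -399720 - 71*(-1*(-10))*I*sqrt(7) = -399720 - 71*10*I*sqrt(7) = -399720 - 710*I*sqrt(7)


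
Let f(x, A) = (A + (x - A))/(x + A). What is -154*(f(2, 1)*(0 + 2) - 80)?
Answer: 36344/3 ≈ 12115.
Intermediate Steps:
f(x, A) = x/(A + x)
-154*(f(2, 1)*(0 + 2) - 80) = -154*((2/(1 + 2))*(0 + 2) - 80) = -154*((2/3)*2 - 80) = -154*(4/3 - 80) = -154*(-236/3) = 36344/3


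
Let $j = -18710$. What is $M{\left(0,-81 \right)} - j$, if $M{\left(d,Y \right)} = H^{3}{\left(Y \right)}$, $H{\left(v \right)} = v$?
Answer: $-512731$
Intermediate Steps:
$M{\left(d,Y \right)} = Y^{3}$
$M{\left(0,-81 \right)} - j = \left(-81\right)^{3} - -18710 = -531441 + 18710 = -512731$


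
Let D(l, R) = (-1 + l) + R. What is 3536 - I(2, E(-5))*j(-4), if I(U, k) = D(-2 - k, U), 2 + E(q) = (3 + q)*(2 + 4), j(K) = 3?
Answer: 3497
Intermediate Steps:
E(q) = 16 + 6*q (E(q) = -2 + (3 + q)*(2 + 4) = -2 + (3 + q)*6 = -2 + (18 + 6*q) = 16 + 6*q)
D(l, R) = -1 + R + l
I(U, k) = -3 + U - k (I(U, k) = -1 + U + (-2 - k) = -3 + U - k)
3536 - I(2, E(-5))*j(-4) = 3536 - (-3 + 2 - (16 + 6*(-5)))*3 = 3536 - (-3 + 2 - (16 - 30))*3 = 3536 - (-3 + 2 - 1*(-14))*3 = 3536 - (-3 + 2 + 14)*3 = 3536 - 13*3 = 3536 - 1*39 = 3536 - 39 = 3497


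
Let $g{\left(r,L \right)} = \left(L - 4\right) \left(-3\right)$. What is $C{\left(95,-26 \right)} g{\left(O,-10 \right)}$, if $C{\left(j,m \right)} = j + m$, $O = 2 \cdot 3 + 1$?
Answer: $2898$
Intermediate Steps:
$O = 7$ ($O = 6 + 1 = 7$)
$g{\left(r,L \right)} = 12 - 3 L$ ($g{\left(r,L \right)} = \left(-4 + L\right) \left(-3\right) = 12 - 3 L$)
$C{\left(95,-26 \right)} g{\left(O,-10 \right)} = \left(95 - 26\right) \left(12 - -30\right) = 69 \left(12 + 30\right) = 69 \cdot 42 = 2898$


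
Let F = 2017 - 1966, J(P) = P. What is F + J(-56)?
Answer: -5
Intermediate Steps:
F = 51
F + J(-56) = 51 - 56 = -5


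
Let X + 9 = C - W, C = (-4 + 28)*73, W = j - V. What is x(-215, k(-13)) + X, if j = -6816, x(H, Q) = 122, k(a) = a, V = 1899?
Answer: 10580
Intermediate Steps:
W = -8715 (W = -6816 - 1*1899 = -6816 - 1899 = -8715)
C = 1752 (C = 24*73 = 1752)
X = 10458 (X = -9 + (1752 - 1*(-8715)) = -9 + (1752 + 8715) = -9 + 10467 = 10458)
x(-215, k(-13)) + X = 122 + 10458 = 10580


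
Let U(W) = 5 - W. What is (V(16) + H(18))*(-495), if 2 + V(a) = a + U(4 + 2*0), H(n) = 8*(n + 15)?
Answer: -138105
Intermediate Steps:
H(n) = 120 + 8*n (H(n) = 8*(15 + n) = 120 + 8*n)
V(a) = -1 + a (V(a) = -2 + (a + (5 - (4 + 2*0))) = -2 + (a + (5 - (4 + 0))) = -2 + (a + (5 - 1*4)) = -2 + (a + (5 - 4)) = -2 + (a + 1) = -2 + (1 + a) = -1 + a)
(V(16) + H(18))*(-495) = ((-1 + 16) + (120 + 8*18))*(-495) = (15 + (120 + 144))*(-495) = (15 + 264)*(-495) = 279*(-495) = -138105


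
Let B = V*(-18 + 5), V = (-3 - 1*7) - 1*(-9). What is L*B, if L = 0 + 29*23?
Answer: 8671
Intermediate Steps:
V = -1 (V = (-3 - 7) + 9 = -10 + 9 = -1)
L = 667 (L = 0 + 667 = 667)
B = 13 (B = -(-18 + 5) = -1*(-13) = 13)
L*B = 667*13 = 8671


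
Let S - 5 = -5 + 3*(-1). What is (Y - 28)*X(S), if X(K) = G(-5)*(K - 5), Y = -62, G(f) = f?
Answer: -3600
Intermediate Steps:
S = -3 (S = 5 + (-5 + 3*(-1)) = 5 + (-5 - 3) = 5 - 8 = -3)
X(K) = 25 - 5*K (X(K) = -5*(K - 5) = -5*(-5 + K) = 25 - 5*K)
(Y - 28)*X(S) = (-62 - 28)*(25 - 5*(-3)) = -90*(25 + 15) = -90*40 = -3600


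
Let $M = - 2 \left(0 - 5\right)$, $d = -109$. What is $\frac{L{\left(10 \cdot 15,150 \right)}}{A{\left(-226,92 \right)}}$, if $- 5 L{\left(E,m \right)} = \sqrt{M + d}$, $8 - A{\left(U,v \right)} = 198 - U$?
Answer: $\frac{3 i \sqrt{11}}{2080} \approx 0.0047836 i$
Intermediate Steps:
$A{\left(U,v \right)} = -190 + U$ ($A{\left(U,v \right)} = 8 - \left(198 - U\right) = 8 + \left(-198 + U\right) = -190 + U$)
$M = 10$ ($M = - 2 \left(0 - 5\right) = \left(-2\right) \left(-5\right) = 10$)
$L{\left(E,m \right)} = - \frac{3 i \sqrt{11}}{5}$ ($L{\left(E,m \right)} = - \frac{\sqrt{10 - 109}}{5} = - \frac{\sqrt{-99}}{5} = - \frac{3 i \sqrt{11}}{5}$)
$\frac{L{\left(10 \cdot 15,150 \right)}}{A{\left(-226,92 \right)}} = \frac{\left(- \frac{3}{5}\right) i \sqrt{11}}{-190 - 226} = \frac{\left(- \frac{3}{5}\right) i \sqrt{11}}{-416} = - \frac{3 i \sqrt{11}}{5} \left(- \frac{1}{416}\right) = \frac{3 i \sqrt{11}}{2080}$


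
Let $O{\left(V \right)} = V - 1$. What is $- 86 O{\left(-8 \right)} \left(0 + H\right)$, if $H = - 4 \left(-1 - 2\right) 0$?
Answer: $0$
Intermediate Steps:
$O{\left(V \right)} = -1 + V$ ($O{\left(V \right)} = V - 1 = -1 + V$)
$H = 0$ ($H = \left(-4\right) \left(-3\right) 0 = 12 \cdot 0 = 0$)
$- 86 O{\left(-8 \right)} \left(0 + H\right) = - 86 \left(-1 - 8\right) \left(0 + 0\right) = \left(-86\right) \left(-9\right) 0 = 774 \cdot 0 = 0$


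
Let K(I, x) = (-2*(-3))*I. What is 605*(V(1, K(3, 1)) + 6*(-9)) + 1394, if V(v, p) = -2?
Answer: -32486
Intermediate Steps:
K(I, x) = 6*I
605*(V(1, K(3, 1)) + 6*(-9)) + 1394 = 605*(-2 + 6*(-9)) + 1394 = 605*(-2 - 54) + 1394 = 605*(-56) + 1394 = -33880 + 1394 = -32486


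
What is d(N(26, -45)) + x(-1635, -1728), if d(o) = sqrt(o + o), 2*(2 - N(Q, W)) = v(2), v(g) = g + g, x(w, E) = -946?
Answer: -946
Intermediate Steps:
v(g) = 2*g
N(Q, W) = 0 (N(Q, W) = 2 - 2 = 0)
d(o) = sqrt(2)*sqrt(o) (d(o) = sqrt(2*o) = sqrt(2)*sqrt(o))
d(N(26, -45)) + x(-1635, -1728) = sqrt(2)*sqrt(0) - 946 = sqrt(2)*0 - 946 = 0 - 946 = -946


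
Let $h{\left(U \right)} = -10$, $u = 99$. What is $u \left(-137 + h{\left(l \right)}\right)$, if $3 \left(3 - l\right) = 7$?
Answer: $-14553$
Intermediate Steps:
$l = \frac{2}{3}$ ($l = 3 - \frac{7}{3} = \frac{2}{3} \approx 0.66667$)
$u \left(-137 + h{\left(l \right)}\right) = 99 \left(-137 - 10\right) = 99 \left(-147\right) = -14553$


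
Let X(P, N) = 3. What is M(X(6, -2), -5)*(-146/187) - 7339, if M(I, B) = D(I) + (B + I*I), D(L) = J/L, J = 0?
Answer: -1372977/187 ≈ -7342.1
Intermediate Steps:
D(L) = 0 (D(L) = 0/L = 0)
M(I, B) = B + I² (M(I, B) = 0 + (B + I*I) = 0 + (B + I²) = B + I²)
M(X(6, -2), -5)*(-146/187) - 7339 = (-5 + 3²)*(-146/187) - 7339 = (-5 + 9)*(-146*1/187) - 7339 = 4*(-146/187) - 7339 = -584/187 - 7339 = -1372977/187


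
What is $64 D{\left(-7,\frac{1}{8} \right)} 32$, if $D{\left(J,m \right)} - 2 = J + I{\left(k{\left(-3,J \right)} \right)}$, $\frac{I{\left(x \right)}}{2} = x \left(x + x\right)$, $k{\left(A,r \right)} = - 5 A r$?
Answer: $90306560$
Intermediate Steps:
$k{\left(A,r \right)} = - 5 A r$
$I{\left(x \right)} = 4 x^{2}$ ($I{\left(x \right)} = 2 x \left(x + x\right) = 2 x 2 x = 2 \cdot 2 x^{2} = 4 x^{2}$)
$D{\left(J,m \right)} = 2 + J + 900 J^{2}$ ($D{\left(J,m \right)} = 2 + \left(J + 4 \left(\left(-5\right) \left(-3\right) J\right)^{2}\right) = 2 + \left(J + 4 \left(15 J\right)^{2}\right) = 2 + \left(J + 4 \cdot 225 J^{2}\right) = 2 + \left(J + 900 J^{2}\right) = 2 + J + 900 J^{2}$)
$64 D{\left(-7,\frac{1}{8} \right)} 32 = 64 \left(2 - 7 + 900 \left(-7\right)^{2}\right) 32 = 64 \left(2 - 7 + 900 \cdot 49\right) 32 = 64 \left(2 - 7 + 44100\right) 32 = 64 \cdot 44095 \cdot 32 = 2822080 \cdot 32 = 90306560$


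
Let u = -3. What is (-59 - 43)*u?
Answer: 306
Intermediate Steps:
(-59 - 43)*u = (-59 - 43)*(-3) = -102*(-3) = 306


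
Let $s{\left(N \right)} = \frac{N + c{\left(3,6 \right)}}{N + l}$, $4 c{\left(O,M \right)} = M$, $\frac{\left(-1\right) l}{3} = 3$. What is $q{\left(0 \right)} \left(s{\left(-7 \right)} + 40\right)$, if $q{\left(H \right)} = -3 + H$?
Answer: $- \frac{3873}{32} \approx -121.03$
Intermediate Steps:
$l = -9$ ($l = \left(-3\right) 3 = -9$)
$c{\left(O,M \right)} = \frac{M}{4}$
$s{\left(N \right)} = \frac{\frac{3}{2} + N}{-9 + N}$ ($s{\left(N \right)} = \frac{N + \frac{1}{4} \cdot 6}{N - 9} = \frac{N + \frac{3}{2}}{-9 + N} = \frac{\frac{3}{2} + N}{-9 + N}$)
$q{\left(0 \right)} \left(s{\left(-7 \right)} + 40\right) = \left(-3 + 0\right) \left(\frac{\frac{3}{2} - 7}{-9 - 7} + 40\right) = - 3 \left(\frac{1}{-16} \left(- \frac{11}{2}\right) + 40\right) = - 3 \left(\left(- \frac{1}{16}\right) \left(- \frac{11}{2}\right) + 40\right) = - 3 \left(\frac{11}{32} + 40\right) = \left(-3\right) \frac{1291}{32} = - \frac{3873}{32}$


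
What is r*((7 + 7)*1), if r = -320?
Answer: -4480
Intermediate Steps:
r*((7 + 7)*1) = -320*(7 + 7) = -4480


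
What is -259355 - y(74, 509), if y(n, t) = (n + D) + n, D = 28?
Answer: -259531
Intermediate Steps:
y(n, t) = 28 + 2*n (y(n, t) = (n + 28) + n = (28 + n) + n = 28 + 2*n)
-259355 - y(74, 509) = -259355 - (28 + 2*74) = -259355 - (28 + 148) = -259355 - 1*176 = -259355 - 176 = -259531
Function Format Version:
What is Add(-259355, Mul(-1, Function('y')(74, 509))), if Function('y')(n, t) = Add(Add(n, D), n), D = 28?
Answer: -259531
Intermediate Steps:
Function('y')(n, t) = Add(28, Mul(2, n)) (Function('y')(n, t) = Add(Add(n, 28), n) = Add(Add(28, n), n) = Add(28, Mul(2, n)))
Add(-259355, Mul(-1, Function('y')(74, 509))) = Add(-259355, Mul(-1, Add(28, Mul(2, 74)))) = Add(-259355, Mul(-1, Add(28, 148))) = Add(-259355, Mul(-1, 176)) = Add(-259355, -176) = -259531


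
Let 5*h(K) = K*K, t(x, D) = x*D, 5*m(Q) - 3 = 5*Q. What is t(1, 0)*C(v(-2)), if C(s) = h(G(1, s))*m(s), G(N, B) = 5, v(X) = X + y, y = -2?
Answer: 0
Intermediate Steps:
v(X) = -2 + X (v(X) = X - 2 = -2 + X)
m(Q) = ⅗ + Q (m(Q) = ⅗ + (5*Q)/5 = ⅗ + Q)
t(x, D) = D*x
h(K) = K²/5 (h(K) = (K*K)/5 = K²/5)
C(s) = 3 + 5*s (C(s) = ((⅕)*5²)*(⅗ + s) = ((⅕)*25)*(⅗ + s) = 5*(⅗ + s) = 3 + 5*s)
t(1, 0)*C(v(-2)) = (0*1)*(3 + 5*(-2 - 2)) = 0*(3 + 5*(-4)) = 0*(3 - 20) = 0*(-17) = 0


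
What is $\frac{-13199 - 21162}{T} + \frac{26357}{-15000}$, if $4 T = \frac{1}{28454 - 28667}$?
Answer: $\frac{439133553643}{15000} \approx 2.9276 \cdot 10^{7}$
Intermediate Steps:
$T = - \frac{1}{852}$ ($T = \frac{1}{4 \left(28454 - 28667\right)} = \frac{1}{4 \left(-213\right)} = \frac{1}{4} \left(- \frac{1}{213}\right) = - \frac{1}{852} \approx -0.0011737$)
$\frac{-13199 - 21162}{T} + \frac{26357}{-15000} = \frac{-13199 - 21162}{- \frac{1}{852}} + \frac{26357}{-15000} = \left(-13199 - 21162\right) \left(-852\right) + 26357 \left(- \frac{1}{15000}\right) = \left(-34361\right) \left(-852\right) - \frac{26357}{15000} = 29275572 - \frac{26357}{15000} = \frac{439133553643}{15000}$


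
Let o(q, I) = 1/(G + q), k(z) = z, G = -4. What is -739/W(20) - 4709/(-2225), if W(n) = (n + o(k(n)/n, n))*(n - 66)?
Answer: 17713051/6038650 ≈ 2.9333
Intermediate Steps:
o(q, I) = 1/(-4 + q)
W(n) = (-66 + n)*(-⅓ + n) (W(n) = (n + 1/(-4 + n/n))*(n - 66) = (n + 1/(-4 + 1))*(-66 + n) = (n + 1/(-3))*(-66 + n) = (n - ⅓)*(-66 + n) = (-⅓ + n)*(-66 + n) = (-66 + n)*(-⅓ + n))
-739/W(20) - 4709/(-2225) = -739/(22 + 20² - 199/3*20) - 4709/(-2225) = -739/(22 + 400 - 3980/3) - 4709*(-1/2225) = -739/(-2714/3) + 4709/2225 = -739*(-3/2714) + 4709/2225 = 2217/2714 + 4709/2225 = 17713051/6038650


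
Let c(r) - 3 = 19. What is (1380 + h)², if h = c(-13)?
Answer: 1965604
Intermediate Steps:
c(r) = 22 (c(r) = 3 + 19 = 22)
h = 22
(1380 + h)² = (1380 + 22)² = 1402² = 1965604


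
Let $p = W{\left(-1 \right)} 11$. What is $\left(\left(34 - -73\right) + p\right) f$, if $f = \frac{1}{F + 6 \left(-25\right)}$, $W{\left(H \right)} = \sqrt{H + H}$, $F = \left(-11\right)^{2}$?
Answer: $- \frac{107}{29} - \frac{11 i \sqrt{2}}{29} \approx -3.6897 - 0.53643 i$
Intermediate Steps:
$F = 121$
$W{\left(H \right)} = \sqrt{2} \sqrt{H}$ ($W{\left(H \right)} = \sqrt{2 H} = \sqrt{2} \sqrt{H}$)
$f = - \frac{1}{29}$ ($f = \frac{1}{121 + 6 \left(-25\right)} = \frac{1}{121 - 150} = \frac{1}{-29} = - \frac{1}{29} \approx -0.034483$)
$p = 11 i \sqrt{2}$ ($p = \sqrt{2} \sqrt{-1} \cdot 11 = \sqrt{2} i 11 = i \sqrt{2} \cdot 11 = 11 i \sqrt{2} \approx 15.556 i$)
$\left(\left(34 - -73\right) + p\right) f = \left(\left(34 - -73\right) + 11 i \sqrt{2}\right) \left(- \frac{1}{29}\right) = \left(\left(34 + 73\right) + 11 i \sqrt{2}\right) \left(- \frac{1}{29}\right) = \left(107 + 11 i \sqrt{2}\right) \left(- \frac{1}{29}\right) = - \frac{107}{29} - \frac{11 i \sqrt{2}}{29}$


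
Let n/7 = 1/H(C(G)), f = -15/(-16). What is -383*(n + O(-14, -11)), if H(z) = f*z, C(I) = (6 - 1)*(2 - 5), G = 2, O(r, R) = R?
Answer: 990821/225 ≈ 4403.6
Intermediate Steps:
f = 15/16 (f = -15*(-1/16) = 15/16 ≈ 0.93750)
C(I) = -15 (C(I) = 5*(-3) = -15)
H(z) = 15*z/16
n = -112/225 (n = 7/(((15/16)*(-15))) = 7/(-225/16) = 7*(-16/225) = -112/225 ≈ -0.49778)
-383*(n + O(-14, -11)) = -383*(-112/225 - 11) = -383*(-2587/225) = 990821/225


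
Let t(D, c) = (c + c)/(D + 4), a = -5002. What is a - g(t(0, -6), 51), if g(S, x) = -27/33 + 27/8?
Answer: -440401/88 ≈ -5004.6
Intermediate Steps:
t(D, c) = 2*c/(4 + D) (t(D, c) = (2*c)/(4 + D) = 2*c/(4 + D))
g(S, x) = 225/88 (g(S, x) = -27*1/33 + 27*(1/8) = -9/11 + 27/8 = 225/88)
a - g(t(0, -6), 51) = -5002 - 1*225/88 = -5002 - 225/88 = -440401/88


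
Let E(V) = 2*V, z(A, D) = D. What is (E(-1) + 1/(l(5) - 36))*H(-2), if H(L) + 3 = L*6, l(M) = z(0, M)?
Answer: 945/31 ≈ 30.484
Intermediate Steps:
l(M) = M
H(L) = -3 + 6*L (H(L) = -3 + L*6 = -3 + 6*L)
(E(-1) + 1/(l(5) - 36))*H(-2) = (2*(-1) + 1/(5 - 36))*(-3 + 6*(-2)) = (-2 + 1/(-31))*(-3 - 12) = (-2 - 1/31)*(-15) = -63/31*(-15) = 945/31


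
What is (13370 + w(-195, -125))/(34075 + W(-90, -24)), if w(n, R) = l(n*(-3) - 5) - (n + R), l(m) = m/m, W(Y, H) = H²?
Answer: 13691/34651 ≈ 0.39511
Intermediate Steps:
l(m) = 1
w(n, R) = 1 - R - n (w(n, R) = 1 - (n + R) = 1 - (R + n) = 1 + (-R - n) = 1 - R - n)
(13370 + w(-195, -125))/(34075 + W(-90, -24)) = (13370 + (1 - 1*(-125) - 1*(-195)))/(34075 + (-24)²) = (13370 + (1 + 125 + 195))/(34075 + 576) = (13370 + 321)/34651 = 13691*(1/34651) = 13691/34651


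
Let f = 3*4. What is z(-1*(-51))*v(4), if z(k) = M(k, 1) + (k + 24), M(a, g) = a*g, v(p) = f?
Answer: 1512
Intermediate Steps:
f = 12
v(p) = 12
z(k) = 24 + 2*k (z(k) = k*1 + (k + 24) = k + (24 + k) = 24 + 2*k)
z(-1*(-51))*v(4) = (24 + 2*(-1*(-51)))*12 = (24 + 2*51)*12 = (24 + 102)*12 = 126*12 = 1512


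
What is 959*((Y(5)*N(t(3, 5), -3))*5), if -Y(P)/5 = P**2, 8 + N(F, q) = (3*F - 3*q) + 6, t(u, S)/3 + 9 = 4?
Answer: 22776250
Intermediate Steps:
t(u, S) = -15 (t(u, S) = -27 + 3*4 = -27 + 12 = -15)
N(F, q) = -2 - 3*q + 3*F (N(F, q) = -8 + ((3*F - 3*q) + 6) = -8 + ((-3*q + 3*F) + 6) = -8 + (6 - 3*q + 3*F) = -2 - 3*q + 3*F)
Y(P) = -5*P**2
959*((Y(5)*N(t(3, 5), -3))*5) = 959*(((-5*5**2)*(-2 - 3*(-3) + 3*(-15)))*5) = 959*(((-5*25)*(-2 + 9 - 45))*5) = 959*(-125*(-38)*5) = 959*(4750*5) = 959*23750 = 22776250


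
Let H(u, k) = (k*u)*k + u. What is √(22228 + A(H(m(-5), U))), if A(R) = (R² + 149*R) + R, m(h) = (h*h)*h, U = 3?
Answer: 2*√349307 ≈ 1182.0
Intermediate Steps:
m(h) = h³ (m(h) = h²*h = h³)
H(u, k) = u + u*k² (H(u, k) = u*k² + u = u + u*k²)
A(R) = R² + 150*R
√(22228 + A(H(m(-5), U))) = √(22228 + ((-5)³*(1 + 3²))*(150 + (-5)³*(1 + 3²))) = √(22228 + (-125*(1 + 9))*(150 - 125*(1 + 9))) = √(22228 + (-125*10)*(150 - 125*10)) = √(22228 - 1250*(150 - 1250)) = √(22228 - 1250*(-1100)) = √(22228 + 1375000) = √1397228 = 2*√349307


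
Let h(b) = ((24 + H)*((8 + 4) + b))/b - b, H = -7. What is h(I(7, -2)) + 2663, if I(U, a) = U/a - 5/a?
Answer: 2477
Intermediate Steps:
I(U, a) = -5/a + U/a
h(b) = -b + (204 + 17*b)/b (h(b) = ((24 - 7)*((8 + 4) + b))/b - b = (17*(12 + b))/b - b = (204 + 17*b)/b - b = -b + (204 + 17*b)/b)
h(I(7, -2)) + 2663 = (17 - (-5 + 7)/(-2) + 204/(((-5 + 7)/(-2)))) + 2663 = (17 - (-1)*2/2 + 204/((-½*2))) + 2663 = (17 - 1*(-1) + 204/(-1)) + 2663 = (17 + 1 + 204*(-1)) + 2663 = (17 + 1 - 204) + 2663 = -186 + 2663 = 2477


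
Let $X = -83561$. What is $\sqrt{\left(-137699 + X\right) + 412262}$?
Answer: $7 \sqrt{3898} \approx 437.04$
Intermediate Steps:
$\sqrt{\left(-137699 + X\right) + 412262} = \sqrt{\left(-137699 - 83561\right) + 412262} = \sqrt{-221260 + 412262} = \sqrt{191002} = 7 \sqrt{3898}$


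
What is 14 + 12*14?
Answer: 182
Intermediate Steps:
14 + 12*14 = 14 + 168 = 182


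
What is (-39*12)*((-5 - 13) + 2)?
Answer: 7488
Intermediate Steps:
(-39*12)*((-5 - 13) + 2) = -468*(-18 + 2) = -468*(-16) = 7488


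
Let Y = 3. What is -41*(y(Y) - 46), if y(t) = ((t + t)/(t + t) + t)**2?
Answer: 1230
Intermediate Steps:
y(t) = (1 + t)**2 (y(t) = ((2*t)/((2*t)) + t)**2 = ((2*t)*(1/(2*t)) + t)**2 = (1 + t)**2)
-41*(y(Y) - 46) = -41*((1 + 3)**2 - 46) = -41*(4**2 - 46) = -41*(16 - 46) = -41*(-30) = 1230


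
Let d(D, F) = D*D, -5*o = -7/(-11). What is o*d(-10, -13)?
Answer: -140/11 ≈ -12.727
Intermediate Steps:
o = -7/55 (o = -(-7)/(5*(-11)) = -(-7)*(-1)/(5*11) = -⅕*7/11 = -7/55 ≈ -0.12727)
d(D, F) = D²
o*d(-10, -13) = -7/55*(-10)² = -7/55*100 = -140/11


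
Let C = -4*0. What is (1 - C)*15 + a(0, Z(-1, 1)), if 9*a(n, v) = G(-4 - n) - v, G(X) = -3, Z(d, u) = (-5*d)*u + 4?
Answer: 41/3 ≈ 13.667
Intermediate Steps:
C = 0
Z(d, u) = 4 - 5*d*u (Z(d, u) = -5*d*u + 4 = 4 - 5*d*u)
a(n, v) = -1/3 - v/9 (a(n, v) = (-3 - v)/9 = -1/3 - v/9)
(1 - C)*15 + a(0, Z(-1, 1)) = (1 - 1*0)*15 + (-1/3 - (4 - 5*(-1)*1)/9) = (1 + 0)*15 + (-1/3 - (4 + 5)/9) = 1*15 + (-1/3 - 1/9*9) = 15 + (-1/3 - 1) = 15 - 4/3 = 41/3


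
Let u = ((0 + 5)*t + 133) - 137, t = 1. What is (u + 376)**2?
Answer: 142129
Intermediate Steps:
u = 1 (u = ((0 + 5)*1 + 133) - 137 = (5*1 + 133) - 137 = (5 + 133) - 137 = 138 - 137 = 1)
(u + 376)**2 = (1 + 376)**2 = 377**2 = 142129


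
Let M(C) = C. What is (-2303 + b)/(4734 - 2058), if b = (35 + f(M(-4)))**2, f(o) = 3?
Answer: -859/2676 ≈ -0.32100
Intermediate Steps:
b = 1444 (b = (35 + 3)**2 = 38**2 = 1444)
(-2303 + b)/(4734 - 2058) = (-2303 + 1444)/(4734 - 2058) = -859/2676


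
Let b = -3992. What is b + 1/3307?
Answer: -13201543/3307 ≈ -3992.0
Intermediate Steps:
b + 1/3307 = -3992 + 1/3307 = -13201543/3307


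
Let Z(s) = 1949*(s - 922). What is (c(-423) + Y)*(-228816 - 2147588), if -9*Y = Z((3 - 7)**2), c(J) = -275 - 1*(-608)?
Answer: -1401120669188/3 ≈ -4.6704e+11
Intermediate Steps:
c(J) = 333 (c(J) = -275 + 608 = 333)
Z(s) = -1796978 + 1949*s (Z(s) = 1949*(-922 + s) = -1796978 + 1949*s)
Y = 588598/3 (Y = -(-1796978 + 1949*(3 - 7)**2)/9 = -(-1796978 + 1949*(-4)**2)/9 = -(-1796978 + 1949*16)/9 = -(-1796978 + 31184)/9 = -1/9*(-1765794) = 588598/3 ≈ 1.9620e+5)
(c(-423) + Y)*(-228816 - 2147588) = (333 + 588598/3)*(-228816 - 2147588) = (589597/3)*(-2376404) = -1401120669188/3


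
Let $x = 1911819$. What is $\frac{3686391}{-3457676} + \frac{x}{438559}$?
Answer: $\frac{4993750722075}{1516394928884} \approx 3.2932$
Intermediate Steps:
$\frac{3686391}{-3457676} + \frac{x}{438559} = \frac{3686391}{-3457676} + \frac{1911819}{438559} = 3686391 \left(- \frac{1}{3457676}\right) + 1911819 \cdot \frac{1}{438559} = - \frac{3686391}{3457676} + \frac{1911819}{438559} = \frac{4993750722075}{1516394928884}$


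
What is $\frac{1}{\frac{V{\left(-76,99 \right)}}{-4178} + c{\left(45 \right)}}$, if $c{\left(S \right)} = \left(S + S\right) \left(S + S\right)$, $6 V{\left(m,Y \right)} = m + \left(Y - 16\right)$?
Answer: $\frac{25068}{203050793} \approx 0.00012346$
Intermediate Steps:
$V{\left(m,Y \right)} = - \frac{8}{3} + \frac{Y}{6} + \frac{m}{6}$ ($V{\left(m,Y \right)} = \frac{m + \left(Y - 16\right)}{6} = \frac{m + \left(-16 + Y\right)}{6} = \frac{-16 + Y + m}{6} = - \frac{8}{3} + \frac{Y}{6} + \frac{m}{6}$)
$c{\left(S \right)} = 4 S^{2}$ ($c{\left(S \right)} = 2 S 2 S = 4 S^{2}$)
$\frac{1}{\frac{V{\left(-76,99 \right)}}{-4178} + c{\left(45 \right)}} = \frac{1}{\frac{- \frac{8}{3} + \frac{1}{6} \cdot 99 + \frac{1}{6} \left(-76\right)}{-4178} + 4 \cdot 45^{2}} = \frac{1}{\left(- \frac{8}{3} + \frac{33}{2} - \frac{38}{3}\right) \left(- \frac{1}{4178}\right) + 4 \cdot 2025} = \frac{1}{\frac{7}{6} \left(- \frac{1}{4178}\right) + 8100} = \frac{1}{- \frac{7}{25068} + 8100} = \frac{1}{\frac{203050793}{25068}} = \frac{25068}{203050793}$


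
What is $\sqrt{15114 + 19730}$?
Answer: $2 \sqrt{8711} \approx 186.67$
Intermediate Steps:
$\sqrt{15114 + 19730} = \sqrt{34844} = 2 \sqrt{8711}$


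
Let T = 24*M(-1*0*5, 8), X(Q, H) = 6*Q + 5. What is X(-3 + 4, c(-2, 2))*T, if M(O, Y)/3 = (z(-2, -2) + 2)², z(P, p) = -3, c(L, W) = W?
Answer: 792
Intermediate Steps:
X(Q, H) = 5 + 6*Q
M(O, Y) = 3 (M(O, Y) = 3*(-3 + 2)² = 3*(-1)² = 3*1 = 3)
T = 72 (T = 24*3 = 72)
X(-3 + 4, c(-2, 2))*T = (5 + 6*(-3 + 4))*72 = (5 + 6*1)*72 = (5 + 6)*72 = 11*72 = 792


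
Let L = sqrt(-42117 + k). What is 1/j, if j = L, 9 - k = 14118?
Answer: -I*sqrt(56226)/56226 ≈ -0.0042173*I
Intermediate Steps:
k = -14109 (k = 9 - 1*14118 = 9 - 14118 = -14109)
L = I*sqrt(56226) (L = sqrt(-42117 - 14109) = sqrt(-56226) = I*sqrt(56226) ≈ 237.12*I)
j = I*sqrt(56226) ≈ 237.12*I
1/j = 1/(I*sqrt(56226)) = -I*sqrt(56226)/56226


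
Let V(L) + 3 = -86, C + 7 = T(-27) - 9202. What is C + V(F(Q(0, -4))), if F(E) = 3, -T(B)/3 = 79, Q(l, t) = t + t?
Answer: -9535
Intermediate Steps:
Q(l, t) = 2*t
T(B) = -237 (T(B) = -3*79 = -237)
C = -9446 (C = -7 + (-237 - 9202) = -7 - 9439 = -9446)
V(L) = -89 (V(L) = -3 - 86 = -89)
C + V(F(Q(0, -4))) = -9446 - 89 = -9535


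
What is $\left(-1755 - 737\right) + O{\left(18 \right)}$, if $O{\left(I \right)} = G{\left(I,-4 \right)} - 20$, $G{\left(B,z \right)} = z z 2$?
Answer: $-2480$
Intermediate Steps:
$G{\left(B,z \right)} = 2 z^{2}$ ($G{\left(B,z \right)} = z^{2} \cdot 2 = 2 z^{2}$)
$O{\left(I \right)} = 12$ ($O{\left(I \right)} = 2 \left(-4\right)^{2} - 20 = 2 \cdot 16 - 20 = 32 - 20 = 12$)
$\left(-1755 - 737\right) + O{\left(18 \right)} = \left(-1755 - 737\right) + 12 = -2492 + 12 = -2480$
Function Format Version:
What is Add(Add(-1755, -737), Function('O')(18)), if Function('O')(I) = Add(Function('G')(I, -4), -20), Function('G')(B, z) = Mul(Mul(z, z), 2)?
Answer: -2480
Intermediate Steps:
Function('G')(B, z) = Mul(2, Pow(z, 2)) (Function('G')(B, z) = Mul(Pow(z, 2), 2) = Mul(2, Pow(z, 2)))
Function('O')(I) = 12 (Function('O')(I) = Add(Mul(2, Pow(-4, 2)), -20) = Add(Mul(2, 16), -20) = Add(32, -20) = 12)
Add(Add(-1755, -737), Function('O')(18)) = Add(Add(-1755, -737), 12) = Add(-2492, 12) = -2480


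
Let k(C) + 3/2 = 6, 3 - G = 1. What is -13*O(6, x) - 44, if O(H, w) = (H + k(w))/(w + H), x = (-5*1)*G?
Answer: -79/8 ≈ -9.8750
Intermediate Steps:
G = 2 (G = 3 - 1*1 = 3 - 1 = 2)
k(C) = 9/2 (k(C) = -3/2 + 6 = 9/2)
x = -10 (x = -5*1*2 = -5*2 = -10)
O(H, w) = (9/2 + H)/(H + w) (O(H, w) = (H + 9/2)/(w + H) = (9/2 + H)/(H + w))
-13*O(6, x) - 44 = -13*(9/2 + 6)/(6 - 10) - 44 = -13*21/((-4)*2) - 44 = -(-13)*21/(4*2) - 44 = -13*(-21/8) - 44 = 273/8 - 44 = -79/8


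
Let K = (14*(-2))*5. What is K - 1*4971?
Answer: -5111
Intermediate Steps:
K = -140 (K = -28*5 = -140)
K - 1*4971 = -140 - 1*4971 = -140 - 4971 = -5111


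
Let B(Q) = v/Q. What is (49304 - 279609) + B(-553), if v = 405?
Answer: -127359070/553 ≈ -2.3031e+5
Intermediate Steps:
B(Q) = 405/Q
(49304 - 279609) + B(-553) = (49304 - 279609) + 405/(-553) = -230305 + 405*(-1/553) = -230305 - 405/553 = -127359070/553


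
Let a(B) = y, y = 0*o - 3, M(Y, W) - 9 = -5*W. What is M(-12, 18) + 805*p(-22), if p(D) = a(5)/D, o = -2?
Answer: 633/22 ≈ 28.773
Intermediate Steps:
M(Y, W) = 9 - 5*W
y = -3 (y = 0*(-2) - 3 = 0 - 3 = -3)
a(B) = -3
p(D) = -3/D
M(-12, 18) + 805*p(-22) = (9 - 5*18) + 805*(-3/(-22)) = (9 - 90) + 805*(-3*(-1/22)) = -81 + 805*(3/22) = -81 + 2415/22 = 633/22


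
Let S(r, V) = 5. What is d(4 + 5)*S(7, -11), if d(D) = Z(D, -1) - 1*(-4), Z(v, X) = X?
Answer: 15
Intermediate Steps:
d(D) = 3 (d(D) = -1 - 1*(-4) = -1 + 4 = 3)
d(4 + 5)*S(7, -11) = 3*5 = 15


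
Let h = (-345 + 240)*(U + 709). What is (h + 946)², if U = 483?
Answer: 15429117796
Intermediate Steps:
h = -125160 (h = (-345 + 240)*(483 + 709) = -105*1192 = -125160)
(h + 946)² = (-125160 + 946)² = (-124214)² = 15429117796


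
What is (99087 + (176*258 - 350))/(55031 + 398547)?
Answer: 144145/453578 ≈ 0.31780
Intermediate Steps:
(99087 + (176*258 - 350))/(55031 + 398547) = (99087 + (45408 - 350))/453578 = (99087 + 45058)*(1/453578) = 144145*(1/453578) = 144145/453578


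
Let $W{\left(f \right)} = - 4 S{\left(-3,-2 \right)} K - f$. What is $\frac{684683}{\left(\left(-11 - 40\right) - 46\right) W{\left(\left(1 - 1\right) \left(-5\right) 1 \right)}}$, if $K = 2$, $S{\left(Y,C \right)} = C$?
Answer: $- \frac{684683}{1552} \approx -441.16$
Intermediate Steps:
$W{\left(f \right)} = 16 - f$ ($W{\left(f \right)} = \left(-4\right) \left(-2\right) 2 - f = 8 \cdot 2 - f = 16 - f$)
$\frac{684683}{\left(\left(-11 - 40\right) - 46\right) W{\left(\left(1 - 1\right) \left(-5\right) 1 \right)}} = \frac{684683}{\left(\left(-11 - 40\right) - 46\right) \left(16 - \left(1 - 1\right) \left(-5\right) 1\right)} = \frac{684683}{\left(\left(-11 - 40\right) - 46\right) \left(16 - 0 \left(-5\right) 1\right)} = \frac{684683}{\left(-51 - 46\right) \left(16 - 0 \cdot 1\right)} = \frac{684683}{\left(-97\right) \left(16 - 0\right)} = \frac{684683}{\left(-97\right) \left(16 + 0\right)} = \frac{684683}{\left(-97\right) 16} = \frac{684683}{-1552} = 684683 \left(- \frac{1}{1552}\right) = - \frac{684683}{1552}$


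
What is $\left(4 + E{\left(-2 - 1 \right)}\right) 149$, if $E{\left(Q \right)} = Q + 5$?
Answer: $894$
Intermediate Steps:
$E{\left(Q \right)} = 5 + Q$
$\left(4 + E{\left(-2 - 1 \right)}\right) 149 = \left(4 + \left(5 - 3\right)\right) 149 = \left(4 + 2\right) 149 = 6 \cdot 149 = 894$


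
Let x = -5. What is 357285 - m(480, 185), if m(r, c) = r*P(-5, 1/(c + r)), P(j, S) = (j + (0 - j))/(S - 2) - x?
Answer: 354885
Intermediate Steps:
P(j, S) = 5 (P(j, S) = (j + (0 - j))/(S - 2) - 1*(-5) = (j - j)/(-2 + S) + 5 = 0/(-2 + S) + 5 = 0 + 5 = 5)
m(r, c) = 5*r (m(r, c) = r*5 = 5*r)
357285 - m(480, 185) = 357285 - 5*480 = 357285 - 1*2400 = 357285 - 2400 = 354885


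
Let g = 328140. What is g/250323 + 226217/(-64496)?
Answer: -11821200217/5381610736 ≈ -2.1966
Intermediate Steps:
g/250323 + 226217/(-64496) = 328140/250323 + 226217/(-64496) = 328140*(1/250323) + 226217*(-1/64496) = 109380/83441 - 226217/64496 = -11821200217/5381610736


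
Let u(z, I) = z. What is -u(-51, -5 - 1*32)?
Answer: 51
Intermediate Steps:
-u(-51, -5 - 1*32) = -1*(-51) = 51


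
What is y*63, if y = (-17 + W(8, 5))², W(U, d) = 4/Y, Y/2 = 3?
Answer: 16807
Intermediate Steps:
Y = 6 (Y = 2*3 = 6)
W(U, d) = ⅔ (W(U, d) = 4/6 = 4*(⅙) = ⅔)
y = 2401/9 (y = (-17 + ⅔)² = (-49/3)² = 2401/9 ≈ 266.78)
y*63 = (2401/9)*63 = 16807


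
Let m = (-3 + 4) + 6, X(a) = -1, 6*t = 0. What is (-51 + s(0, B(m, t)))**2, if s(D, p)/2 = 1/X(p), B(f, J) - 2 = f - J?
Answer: 2809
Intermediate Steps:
t = 0 (t = (1/6)*0 = 0)
m = 7 (m = 1 + 6 = 7)
B(f, J) = 2 + f - J (B(f, J) = 2 + (f - J) = 2 + f - J)
s(D, p) = -2 (s(D, p) = 2/(-1) = 2*(-1) = -2)
(-51 + s(0, B(m, t)))**2 = (-51 - 2)**2 = (-53)**2 = 2809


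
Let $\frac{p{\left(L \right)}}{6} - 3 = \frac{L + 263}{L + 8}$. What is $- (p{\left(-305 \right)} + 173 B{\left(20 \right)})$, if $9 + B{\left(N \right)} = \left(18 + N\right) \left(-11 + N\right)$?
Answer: $- \frac{1901719}{33} \approx -57628.0$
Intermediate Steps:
$B{\left(N \right)} = -9 + \left(-11 + N\right) \left(18 + N\right)$ ($B{\left(N \right)} = -9 + \left(18 + N\right) \left(-11 + N\right) = -9 + \left(-11 + N\right) \left(18 + N\right)$)
$p{\left(L \right)} = 18 + \frac{6 \left(263 + L\right)}{8 + L}$ ($p{\left(L \right)} = 18 + 6 \frac{L + 263}{L + 8} = 18 + 6 \frac{263 + L}{8 + L} = 18 + \frac{6 \left(263 + L\right)}{8 + L}$)
$- (p{\left(-305 \right)} + 173 B{\left(20 \right)}) = - (\frac{6 \left(287 + 4 \left(-305\right)\right)}{8 - 305} + 173 \left(-207 + 20^{2} + 7 \cdot 20\right)) = - (\frac{6 \left(287 - 1220\right)}{-297} + 173 \left(-207 + 400 + 140\right)) = - (6 \left(- \frac{1}{297}\right) \left(-933\right) + 173 \cdot 333) = - (\frac{622}{33} + 57609) = \left(-1\right) \frac{1901719}{33} = - \frac{1901719}{33}$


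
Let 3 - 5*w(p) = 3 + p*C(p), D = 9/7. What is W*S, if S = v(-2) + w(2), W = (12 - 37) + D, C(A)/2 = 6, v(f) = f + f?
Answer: 7304/35 ≈ 208.69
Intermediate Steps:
v(f) = 2*f
C(A) = 12 (C(A) = 2*6 = 12)
D = 9/7 (D = 9*(⅐) = 9/7 ≈ 1.2857)
w(p) = -12*p/5 (w(p) = ⅗ - (3 + p*12)/5 = ⅗ - (3 + 12*p)/5 = ⅗ + (-⅗ - 12*p/5) = -12*p/5)
W = -166/7 (W = (12 - 37) + 9/7 = -25 + 9/7 = -166/7 ≈ -23.714)
S = -44/5 (S = 2*(-2) - 12/5*2 = -4 - 24/5 = -44/5 ≈ -8.8000)
W*S = -166/7*(-44/5) = 7304/35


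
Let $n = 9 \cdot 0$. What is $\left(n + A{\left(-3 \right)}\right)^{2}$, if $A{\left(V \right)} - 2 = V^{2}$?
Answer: $121$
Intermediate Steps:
$A{\left(V \right)} = 2 + V^{2}$
$n = 0$
$\left(n + A{\left(-3 \right)}\right)^{2} = \left(0 + \left(2 + \left(-3\right)^{2}\right)\right)^{2} = \left(0 + \left(2 + 9\right)\right)^{2} = \left(0 + 11\right)^{2} = 11^{2} = 121$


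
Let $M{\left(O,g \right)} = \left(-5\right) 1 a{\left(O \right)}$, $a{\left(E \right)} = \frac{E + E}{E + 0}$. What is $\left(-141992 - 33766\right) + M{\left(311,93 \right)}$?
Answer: $-175768$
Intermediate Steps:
$a{\left(E \right)} = 2$ ($a{\left(E \right)} = \frac{2 E}{E} = 2$)
$M{\left(O,g \right)} = -10$ ($M{\left(O,g \right)} = \left(-5\right) 1 \cdot 2 = \left(-5\right) 2 = -10$)
$\left(-141992 - 33766\right) + M{\left(311,93 \right)} = \left(-141992 - 33766\right) - 10 = -175758 - 10 = -175768$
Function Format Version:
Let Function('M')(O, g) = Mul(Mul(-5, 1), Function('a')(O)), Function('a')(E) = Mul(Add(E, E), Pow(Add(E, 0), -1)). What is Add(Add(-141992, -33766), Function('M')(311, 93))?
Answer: -175768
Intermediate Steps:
Function('a')(E) = 2 (Function('a')(E) = Mul(Mul(2, E), Pow(E, -1)) = 2)
Function('M')(O, g) = -10 (Function('M')(O, g) = Mul(Mul(-5, 1), 2) = Mul(-5, 2) = -10)
Add(Add(-141992, -33766), Function('M')(311, 93)) = Add(Add(-141992, -33766), -10) = Add(-175758, -10) = -175768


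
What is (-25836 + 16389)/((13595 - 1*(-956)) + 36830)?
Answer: -3149/17127 ≈ -0.18386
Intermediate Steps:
(-25836 + 16389)/((13595 - 1*(-956)) + 36830) = -9447/((13595 + 956) + 36830) = -9447/(14551 + 36830) = -9447/51381 = -9447*1/51381 = -3149/17127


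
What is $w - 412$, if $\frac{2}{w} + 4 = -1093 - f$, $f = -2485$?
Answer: $- \frac{285927}{694} \approx -412.0$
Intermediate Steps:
$w = \frac{1}{694}$ ($w = \frac{2}{-4 - -1392} = \frac{2}{-4 + \left(-1093 + 2485\right)} = \frac{2}{-4 + 1392} = \frac{2}{1388} = 2 \cdot \frac{1}{1388} = \frac{1}{694} \approx 0.0014409$)
$w - 412 = \frac{1}{694} - 412 = - \frac{285927}{694}$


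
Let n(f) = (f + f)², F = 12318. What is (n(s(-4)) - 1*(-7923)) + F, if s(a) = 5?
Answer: 20341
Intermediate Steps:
n(f) = 4*f² (n(f) = (2*f)² = 4*f²)
(n(s(-4)) - 1*(-7923)) + F = (4*5² - 1*(-7923)) + 12318 = (4*25 + 7923) + 12318 = (100 + 7923) + 12318 = 8023 + 12318 = 20341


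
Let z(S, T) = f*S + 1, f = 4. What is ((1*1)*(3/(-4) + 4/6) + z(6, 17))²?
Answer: 89401/144 ≈ 620.84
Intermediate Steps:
z(S, T) = 1 + 4*S (z(S, T) = 4*S + 1 = 1 + 4*S)
((1*1)*(3/(-4) + 4/6) + z(6, 17))² = ((1*1)*(3/(-4) + 4/6) + (1 + 4*6))² = (1*(3*(-¼) + 4*(⅙)) + (1 + 24))² = (1*(-¾ + ⅔) + 25)² = (1*(-1/12) + 25)² = (-1/12 + 25)² = (299/12)² = 89401/144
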